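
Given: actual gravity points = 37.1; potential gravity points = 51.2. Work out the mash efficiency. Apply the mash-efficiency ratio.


efficiency = actual / potential × 100
efficiency = 37.1 / 51.2 × 100

72.4609 %


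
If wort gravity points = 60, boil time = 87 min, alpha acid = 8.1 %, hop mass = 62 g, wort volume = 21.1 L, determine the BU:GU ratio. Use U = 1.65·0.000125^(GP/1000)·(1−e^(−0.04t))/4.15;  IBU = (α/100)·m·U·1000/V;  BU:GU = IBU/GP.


U = 1.65·0.000125^(60/1000)·(1−e^(−0.04·87))/4.15 = 0.2247
IBU = (8.1/100)·62·0.2247·1000/21.1 = 53.4878
BU:GU = 53.4878/60

0.8915


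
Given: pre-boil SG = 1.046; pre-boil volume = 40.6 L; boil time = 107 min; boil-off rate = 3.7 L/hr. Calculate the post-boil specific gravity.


V_post = V_pre − rate·(t/60);  SG_post = 1 + (SG_pre−1)·V_pre/V_post
V_post = 40.6 − 3.7·(107/60) = 34.0017
SG_post = 1 + (1.046 − 1)·40.6/34.0017

1.0549


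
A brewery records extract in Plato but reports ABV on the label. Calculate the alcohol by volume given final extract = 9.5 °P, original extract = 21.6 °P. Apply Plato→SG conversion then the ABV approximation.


SG = 259/(259 − P);  ABV = (OG − FG)·131.25
OG = 259/(259 − 21.6) = 1.0910
FG = 259/(259 − 9.5) = 1.0381
ABV = (1.0910 − 1.0381)·131.25

6.9444 % ABV


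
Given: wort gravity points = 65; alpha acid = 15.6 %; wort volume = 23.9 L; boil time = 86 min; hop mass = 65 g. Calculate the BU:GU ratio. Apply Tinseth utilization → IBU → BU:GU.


U = 1.65·0.000125^(GP/1000)·(1−e^(−0.04t))/4.15;  IBU = (α/100)·m·U·1000/V;  BU:GU = IBU/GP
U = 1.65·0.000125^(65/1000)·(1−e^(−0.04·86))/4.15 = 0.2146
IBU = (15.6/100)·65·0.2146·1000/23.9 = 91.0377
BU:GU = 91.0377/65

1.4006


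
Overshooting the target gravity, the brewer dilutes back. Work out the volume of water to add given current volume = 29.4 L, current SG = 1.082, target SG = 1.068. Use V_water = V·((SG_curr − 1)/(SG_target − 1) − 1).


V_water = 29.4·((1.082 − 1)/(1.068 − 1) − 1)

6.0529 L


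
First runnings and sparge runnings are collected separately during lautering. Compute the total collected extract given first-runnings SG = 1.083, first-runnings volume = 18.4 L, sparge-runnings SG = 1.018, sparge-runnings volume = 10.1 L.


total = Σ (SG_i − 1)·1000·V_i
first = (1.083 − 1)·1000·18.4 = 1527.2000
sparge = (1.018 − 1)·1000·10.1 = 181.8000
total = 1527.2000 + 181.8000

1709.0000 gravity·L


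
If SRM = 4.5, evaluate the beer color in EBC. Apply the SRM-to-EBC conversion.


EBC = SRM · 1.97
EBC = 4.5 · 1.97

8.8650 EBC


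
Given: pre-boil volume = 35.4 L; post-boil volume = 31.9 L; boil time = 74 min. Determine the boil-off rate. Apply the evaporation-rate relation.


rate = (V_pre − V_post) / (t_min/60)
rate = (35.4 − 31.9) / (74/60)

2.8378 L/hr


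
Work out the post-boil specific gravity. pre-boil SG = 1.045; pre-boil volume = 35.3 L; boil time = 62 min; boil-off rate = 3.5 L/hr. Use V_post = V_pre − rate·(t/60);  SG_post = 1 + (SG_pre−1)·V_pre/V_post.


V_post = 35.3 − 3.5·(62/60) = 31.6833
SG_post = 1 + (1.045 − 1)·35.3/31.6833

1.0501


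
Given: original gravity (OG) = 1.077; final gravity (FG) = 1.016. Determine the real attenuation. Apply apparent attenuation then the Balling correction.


AA = (OG−FG)/(OG−1)·100;  RA = AA·0.8192
AA = (1.077 − 1.016)/(1.077 − 1)·100 = 79.2208
RA = 79.2208·0.8192

64.8977 %


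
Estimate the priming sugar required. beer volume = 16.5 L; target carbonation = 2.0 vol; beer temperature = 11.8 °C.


residual = 14.695·(0.01821 + 0.09011·e^(−0.04·T));  sugar = (target − residual)·4.0·V
residual = 14.695·(0.01821 + 0.09011·e^(−0.04·11.8)) = 1.0935
sugar = (2.0 − 1.0935)·4.0·16.5

59.8257 g


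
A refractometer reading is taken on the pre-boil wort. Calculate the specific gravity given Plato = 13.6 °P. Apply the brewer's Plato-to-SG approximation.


SG = 259/(259 − P)
SG = 259/(259 − 13.6)

1.0554


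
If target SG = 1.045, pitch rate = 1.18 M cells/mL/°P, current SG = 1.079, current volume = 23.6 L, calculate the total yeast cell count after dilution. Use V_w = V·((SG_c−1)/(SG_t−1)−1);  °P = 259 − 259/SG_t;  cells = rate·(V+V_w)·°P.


V_w = 23.6·((1.079−1)/(1.045−1)−1) = 17.8311
V_final = 23.6 + 17.8311 = 41.4311
°P = 259 − 259/1.045 = 11.1531
cells = 1.18·41.4311·11.1531

545.2612 billion cells


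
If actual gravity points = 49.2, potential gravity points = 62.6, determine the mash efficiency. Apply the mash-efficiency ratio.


efficiency = actual / potential × 100
efficiency = 49.2 / 62.6 × 100

78.5942 %


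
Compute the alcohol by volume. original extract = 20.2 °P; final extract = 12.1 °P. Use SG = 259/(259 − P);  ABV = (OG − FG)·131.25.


OG = 259/(259 − 20.2) = 1.0846
FG = 259/(259 − 12.1) = 1.0490
ABV = (1.0846 − 1.0490)·131.25

4.6701 % ABV


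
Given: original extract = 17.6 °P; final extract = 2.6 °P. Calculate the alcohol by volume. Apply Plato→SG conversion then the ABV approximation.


SG = 259/(259 − P);  ABV = (OG − FG)·131.25
OG = 259/(259 − 17.6) = 1.0729
FG = 259/(259 − 2.6) = 1.0101
ABV = (1.0729 − 1.0101)·131.25

8.2383 % ABV


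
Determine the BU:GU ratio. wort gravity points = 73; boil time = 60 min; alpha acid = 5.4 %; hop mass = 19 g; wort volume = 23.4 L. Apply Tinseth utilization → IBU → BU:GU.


U = 1.65·0.000125^(GP/1000)·(1−e^(−0.04t))/4.15;  IBU = (α/100)·m·U·1000/V;  BU:GU = IBU/GP
U = 1.65·0.000125^(73/1000)·(1−e^(−0.04·60))/4.15 = 0.1876
IBU = (5.4/100)·19·0.1876·1000/23.4 = 8.2251
BU:GU = 8.2251/73

0.1127


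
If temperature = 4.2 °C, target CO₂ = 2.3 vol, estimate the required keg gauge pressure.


psi = vols/(0.01821 + 0.09011·e^(−0.04·T)) − 14.695
psi = 2.3/(0.01821 + 0.09011·e^(−0.04·4.2)) − 14.695

9.6733 psi


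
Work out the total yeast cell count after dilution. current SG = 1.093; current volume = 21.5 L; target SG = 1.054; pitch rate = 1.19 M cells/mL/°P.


V_w = V·((SG_c−1)/(SG_t−1)−1);  °P = 259 − 259/SG_t;  cells = rate·(V+V_w)·°P
V_w = 21.5·((1.093−1)/(1.054−1)−1) = 15.5278
V_final = 21.5 + 15.5278 = 37.0278
°P = 259 − 259/1.054 = 13.2694
cells = 1.19·37.0278·13.2694

584.6925 billion cells


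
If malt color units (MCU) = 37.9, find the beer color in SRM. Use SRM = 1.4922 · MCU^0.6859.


SRM = 1.4922 · 37.9^0.6859

18.0558 SRM


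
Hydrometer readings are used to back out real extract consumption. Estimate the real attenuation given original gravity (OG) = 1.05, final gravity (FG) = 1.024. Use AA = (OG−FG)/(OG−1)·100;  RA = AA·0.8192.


AA = (1.05 − 1.024)/(1.05 − 1)·100 = 52.0000
RA = 52.0000·0.8192

42.5984 %


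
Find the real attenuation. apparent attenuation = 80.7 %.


RA = AA · 0.8192
RA = 80.7 · 0.8192

66.1094 %


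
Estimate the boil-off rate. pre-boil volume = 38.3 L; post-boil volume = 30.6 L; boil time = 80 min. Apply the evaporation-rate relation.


rate = (V_pre − V_post) / (t_min/60)
rate = (38.3 − 30.6) / (80/60)

5.7750 L/hr


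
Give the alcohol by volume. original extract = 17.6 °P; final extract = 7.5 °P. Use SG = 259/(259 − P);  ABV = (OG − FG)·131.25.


OG = 259/(259 − 17.6) = 1.0729
FG = 259/(259 − 7.5) = 1.0298
ABV = (1.0729 − 1.0298)·131.25

5.6552 % ABV


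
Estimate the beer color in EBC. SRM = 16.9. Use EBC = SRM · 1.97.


EBC = 16.9 · 1.97

33.2930 EBC


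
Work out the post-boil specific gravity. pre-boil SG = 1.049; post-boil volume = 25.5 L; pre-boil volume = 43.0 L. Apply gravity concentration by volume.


SG_post = 1 + (SG_pre − 1)·V_pre/V_post
pts_pre = (1.049 − 1)·1000 = 49.0000
pts_post = 49.0000·43.0/25.5 = 82.6275
SG_post = 1 + 82.6275/1000

1.0826


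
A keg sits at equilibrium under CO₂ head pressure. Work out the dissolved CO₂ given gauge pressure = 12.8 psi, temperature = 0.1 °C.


vols = (P + 14.695)·(0.01821 + 0.09011·e^(−0.04·T))
vols = (12.8 + 14.695)·(0.01821 + 0.09011·e^(−0.04·0.1))

2.9684 volumes


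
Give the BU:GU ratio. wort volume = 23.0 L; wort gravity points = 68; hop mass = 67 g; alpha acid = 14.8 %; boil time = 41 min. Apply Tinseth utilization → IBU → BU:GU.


U = 1.65·0.000125^(GP/1000)·(1−e^(−0.04t))/4.15;  IBU = (α/100)·m·U·1000/V;  BU:GU = IBU/GP
U = 1.65·0.000125^(68/1000)·(1−e^(−0.04·41))/4.15 = 0.1739
IBU = (14.8/100)·67·0.1739·1000/23.0 = 74.9860
BU:GU = 74.9860/68

1.1027


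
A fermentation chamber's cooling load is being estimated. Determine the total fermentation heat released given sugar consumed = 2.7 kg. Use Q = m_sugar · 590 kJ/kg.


Q = 2.7 · 590

1593.0000 kJ


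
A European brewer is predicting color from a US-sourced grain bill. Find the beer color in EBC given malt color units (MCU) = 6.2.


SRM = 1.4922·MCU^0.6859;  EBC = SRM·1.97
SRM = 1.4922·6.2^0.6859 = 5.2159
EBC = 5.2159·1.97

10.2753 EBC


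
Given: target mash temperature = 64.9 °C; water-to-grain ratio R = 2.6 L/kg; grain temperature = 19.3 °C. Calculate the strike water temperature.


T_strike = (0.41/R)·(T_mash − T_grain) + T_mash
T_strike = (0.41/2.6)·(64.9 − 19.3) + 64.9

72.0908 °C


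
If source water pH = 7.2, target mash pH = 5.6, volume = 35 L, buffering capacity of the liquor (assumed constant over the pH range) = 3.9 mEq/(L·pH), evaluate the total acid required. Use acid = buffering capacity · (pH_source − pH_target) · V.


acid = 3.9 · (7.2 − 5.6) · 35

218.4000 mEq


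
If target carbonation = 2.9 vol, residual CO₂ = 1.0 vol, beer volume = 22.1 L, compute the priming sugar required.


sugar = (target − residual)·4.0·V
sugar = (2.9 − 1.0)·4.0·22.1

167.9600 g


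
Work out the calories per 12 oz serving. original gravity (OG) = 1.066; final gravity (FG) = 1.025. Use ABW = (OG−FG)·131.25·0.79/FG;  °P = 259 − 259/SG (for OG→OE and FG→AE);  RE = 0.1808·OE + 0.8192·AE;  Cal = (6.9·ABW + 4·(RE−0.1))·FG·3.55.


ABW = (1.066 − 1.025)·131.25·0.79/1.025 = 4.1475
OE = 259 − 259/1.066 = 16.0356 °P
AE = 259 − 259/1.025 = 6.3171 °P
RE = 0.1808·16.0356 + 0.8192·6.3171 = 8.0742 °P
Cal = (6.9·4.1475 + 4·(8.0742−0.1))·1.025·3.55

220.1972 kcal


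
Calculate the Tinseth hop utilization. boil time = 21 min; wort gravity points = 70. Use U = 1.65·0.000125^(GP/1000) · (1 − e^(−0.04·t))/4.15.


bigness = 1.65·0.000125^(70/1000) = 0.8796
boil_factor = (1 − e^(−0.04·21))/4.15 = 0.1369
U = 0.8796 · 0.1369

0.1204


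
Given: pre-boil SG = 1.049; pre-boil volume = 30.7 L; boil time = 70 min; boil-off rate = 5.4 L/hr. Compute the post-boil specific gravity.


V_post = V_pre − rate·(t/60);  SG_post = 1 + (SG_pre−1)·V_pre/V_post
V_post = 30.7 − 5.4·(70/60) = 24.4000
SG_post = 1 + (1.049 − 1)·30.7/24.4000

1.0617


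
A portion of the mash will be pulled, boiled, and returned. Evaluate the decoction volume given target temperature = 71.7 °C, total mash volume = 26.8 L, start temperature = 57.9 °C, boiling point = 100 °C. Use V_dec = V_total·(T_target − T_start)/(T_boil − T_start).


V_dec = 26.8·(71.7 − 57.9)/(100 − 57.9)

8.7848 L


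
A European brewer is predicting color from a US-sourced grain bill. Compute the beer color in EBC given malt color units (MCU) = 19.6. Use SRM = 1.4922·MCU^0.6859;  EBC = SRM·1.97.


SRM = 1.4922·19.6^0.6859 = 11.4864
EBC = 11.4864·1.97

22.6283 EBC


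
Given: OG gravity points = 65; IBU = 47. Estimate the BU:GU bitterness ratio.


BU:GU = IBU / OG_points
BU:GU = 47 / 65

0.7231


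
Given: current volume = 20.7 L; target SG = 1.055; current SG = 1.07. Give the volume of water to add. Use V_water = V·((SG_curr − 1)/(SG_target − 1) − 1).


V_water = 20.7·((1.07 − 1)/(1.055 − 1) − 1)

5.6455 L


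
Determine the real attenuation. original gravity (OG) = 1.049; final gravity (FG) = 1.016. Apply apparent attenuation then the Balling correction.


AA = (OG−FG)/(OG−1)·100;  RA = AA·0.8192
AA = (1.049 − 1.016)/(1.049 − 1)·100 = 67.3469
RA = 67.3469·0.8192

55.1706 %


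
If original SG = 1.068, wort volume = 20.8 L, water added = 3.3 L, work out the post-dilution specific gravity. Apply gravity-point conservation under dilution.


SG_new = 1 + (SG_old − 1)·V_old/(V_old + V_water)
pts = (1.068 − 1)·1000·20.8/(20.8 + 3.3) = 58.6888
SG_new = 1 + 58.6888/1000

1.0587


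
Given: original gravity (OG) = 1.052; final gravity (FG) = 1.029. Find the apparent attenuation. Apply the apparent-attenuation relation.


AA = (OG − FG)/(OG − 1) · 100
AA = (1.052 − 1.029)/(1.052 − 1) · 100

44.2308 %


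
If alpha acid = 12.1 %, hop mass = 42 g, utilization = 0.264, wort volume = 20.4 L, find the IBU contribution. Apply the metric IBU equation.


IBU = (α/100)·mass·U·1000 / V
IBU = (12.1/100)·42·0.264·1000 / 20.4

65.7671 IBU


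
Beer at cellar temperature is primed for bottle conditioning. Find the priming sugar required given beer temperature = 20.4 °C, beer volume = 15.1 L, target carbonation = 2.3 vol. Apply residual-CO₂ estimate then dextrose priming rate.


residual = 14.695·(0.01821 + 0.09011·e^(−0.04·T));  sugar = (target − residual)·4.0·V
residual = 14.695·(0.01821 + 0.09011·e^(−0.04·20.4)) = 0.8531
sugar = (2.3 − 0.8531)·4.0·15.1

87.3904 g


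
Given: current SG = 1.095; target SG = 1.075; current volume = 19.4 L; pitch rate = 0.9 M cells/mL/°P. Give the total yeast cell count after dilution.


V_w = V·((SG_c−1)/(SG_t−1)−1);  °P = 259 − 259/SG_t;  cells = rate·(V+V_w)·°P
V_w = 19.4·((1.095−1)/(1.075−1)−1) = 5.1733
V_final = 19.4 + 5.1733 = 24.5733
°P = 259 − 259/1.075 = 18.0698
cells = 0.9·24.5733·18.0698

399.6310 billion cells


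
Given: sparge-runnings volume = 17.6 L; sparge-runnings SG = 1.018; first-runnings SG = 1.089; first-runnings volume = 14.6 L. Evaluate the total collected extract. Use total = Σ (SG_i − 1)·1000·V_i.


first = (1.089 − 1)·1000·14.6 = 1299.4000
sparge = (1.018 − 1)·1000·17.6 = 316.8000
total = 1299.4000 + 316.8000

1616.2000 gravity·L


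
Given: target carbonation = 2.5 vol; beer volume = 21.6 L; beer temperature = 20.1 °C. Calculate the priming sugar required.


residual = 14.695·(0.01821 + 0.09011·e^(−0.04·T));  sugar = (target − residual)·4.0·V
residual = 14.695·(0.01821 + 0.09011·e^(−0.04·20.1)) = 0.8602
sugar = (2.5 − 0.8602)·4.0·21.6

141.6781 g


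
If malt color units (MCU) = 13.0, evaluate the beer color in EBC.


SRM = 1.4922·MCU^0.6859;  EBC = SRM·1.97
SRM = 1.4922·13.0^0.6859 = 8.6672
EBC = 8.6672·1.97

17.0745 EBC


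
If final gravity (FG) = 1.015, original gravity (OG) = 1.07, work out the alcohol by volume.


ABV = (OG − FG) · 131.25
ABV = (1.07 − 1.015) · 131.25

7.2188 % ABV


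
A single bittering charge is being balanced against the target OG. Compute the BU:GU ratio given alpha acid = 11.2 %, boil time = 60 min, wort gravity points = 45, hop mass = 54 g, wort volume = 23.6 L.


U = 1.65·0.000125^(GP/1000)·(1−e^(−0.04t))/4.15;  IBU = (α/100)·m·U·1000/V;  BU:GU = IBU/GP
U = 1.65·0.000125^(45/1000)·(1−e^(−0.04·60))/4.15 = 0.2413
IBU = (11.2/100)·54·0.2413·1000/23.6 = 61.8294
BU:GU = 61.8294/45

1.3740


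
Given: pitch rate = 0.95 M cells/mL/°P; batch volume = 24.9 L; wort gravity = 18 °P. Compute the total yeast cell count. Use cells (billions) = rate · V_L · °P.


cells = 0.95 · 24.9 · 18

425.7900 billion cells


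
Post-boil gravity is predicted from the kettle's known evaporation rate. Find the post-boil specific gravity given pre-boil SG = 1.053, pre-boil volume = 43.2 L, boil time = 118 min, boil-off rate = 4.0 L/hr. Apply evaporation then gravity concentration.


V_post = V_pre − rate·(t/60);  SG_post = 1 + (SG_pre−1)·V_pre/V_post
V_post = 43.2 − 4.0·(118/60) = 35.3333
SG_post = 1 + (1.053 − 1)·43.2/35.3333

1.0648


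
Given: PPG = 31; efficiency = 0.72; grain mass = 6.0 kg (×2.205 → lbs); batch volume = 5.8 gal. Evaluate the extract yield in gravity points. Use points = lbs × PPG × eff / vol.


lbs = 6.0 × 2.205 = 13.2300
points = 13.2300 × 31 × 0.72 / 5.8

50.9127 points


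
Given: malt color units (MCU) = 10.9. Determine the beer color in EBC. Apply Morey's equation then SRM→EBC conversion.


SRM = 1.4922·MCU^0.6859;  EBC = SRM·1.97
SRM = 1.4922·10.9^0.6859 = 7.6806
EBC = 7.6806·1.97

15.1309 EBC


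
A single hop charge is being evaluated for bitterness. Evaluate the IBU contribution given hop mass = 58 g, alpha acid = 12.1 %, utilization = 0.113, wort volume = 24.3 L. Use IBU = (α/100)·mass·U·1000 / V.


IBU = (12.1/100)·58·0.113·1000 / 24.3

32.6351 IBU


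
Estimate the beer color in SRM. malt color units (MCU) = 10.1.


SRM = 1.4922 · MCU^0.6859
SRM = 1.4922 · 10.1^0.6859

7.2894 SRM


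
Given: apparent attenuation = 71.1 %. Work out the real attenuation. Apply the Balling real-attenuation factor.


RA = AA · 0.8192
RA = 71.1 · 0.8192

58.2451 %


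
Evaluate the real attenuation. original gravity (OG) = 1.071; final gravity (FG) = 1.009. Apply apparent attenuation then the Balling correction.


AA = (OG−FG)/(OG−1)·100;  RA = AA·0.8192
AA = (1.071 − 1.009)/(1.071 − 1)·100 = 87.3239
RA = 87.3239·0.8192

71.5358 %


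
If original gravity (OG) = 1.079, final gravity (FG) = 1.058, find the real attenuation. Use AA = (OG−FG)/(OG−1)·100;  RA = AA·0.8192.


AA = (1.079 − 1.058)/(1.079 − 1)·100 = 26.5823
RA = 26.5823·0.8192

21.7762 %


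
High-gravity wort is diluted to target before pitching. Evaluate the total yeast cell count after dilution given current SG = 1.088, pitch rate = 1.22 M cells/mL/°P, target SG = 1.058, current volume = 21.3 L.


V_w = V·((SG_c−1)/(SG_t−1)−1);  °P = 259 − 259/SG_t;  cells = rate·(V+V_w)·°P
V_w = 21.3·((1.088−1)/(1.058−1)−1) = 11.0172
V_final = 21.3 + 11.0172 = 32.3172
°P = 259 − 259/1.058 = 14.1985
cells = 1.22·32.3172·14.1985

559.8043 billion cells


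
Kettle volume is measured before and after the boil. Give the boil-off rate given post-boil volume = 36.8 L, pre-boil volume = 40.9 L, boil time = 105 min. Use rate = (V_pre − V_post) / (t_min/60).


rate = (40.9 − 36.8) / (105/60)

2.3429 L/hr


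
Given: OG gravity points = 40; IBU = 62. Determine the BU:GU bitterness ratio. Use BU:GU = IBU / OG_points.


BU:GU = 62 / 40

1.5500


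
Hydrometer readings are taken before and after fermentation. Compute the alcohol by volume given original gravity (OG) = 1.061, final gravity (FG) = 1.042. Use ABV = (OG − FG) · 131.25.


ABV = (1.061 − 1.042) · 131.25

2.4937 % ABV


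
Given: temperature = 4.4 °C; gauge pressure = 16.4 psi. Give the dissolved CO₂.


vols = (P + 14.695)·(0.01821 + 0.09011·e^(−0.04·T))
vols = (16.4 + 14.695)·(0.01821 + 0.09011·e^(−0.04·4.4))

2.9160 volumes


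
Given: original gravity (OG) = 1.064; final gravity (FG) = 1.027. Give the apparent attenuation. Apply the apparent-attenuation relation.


AA = (OG − FG)/(OG − 1) · 100
AA = (1.064 − 1.027)/(1.064 − 1) · 100

57.8125 %


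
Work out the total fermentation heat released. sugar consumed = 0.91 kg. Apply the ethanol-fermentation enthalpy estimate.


Q = m_sugar · 590 kJ/kg
Q = 0.91 · 590

536.9000 kJ


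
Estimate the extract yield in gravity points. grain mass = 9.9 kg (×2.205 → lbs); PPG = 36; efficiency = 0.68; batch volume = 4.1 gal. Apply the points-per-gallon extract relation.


points = lbs × PPG × eff / vol
lbs = 9.9 × 2.205 = 21.8295
points = 21.8295 × 36 × 0.68 / 4.1

130.3381 points


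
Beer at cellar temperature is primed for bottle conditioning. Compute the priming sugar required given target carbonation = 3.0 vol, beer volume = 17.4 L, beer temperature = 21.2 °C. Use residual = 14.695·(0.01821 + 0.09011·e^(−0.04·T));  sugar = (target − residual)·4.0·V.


residual = 14.695·(0.01821 + 0.09011·e^(−0.04·21.2)) = 0.8347
sugar = (3.0 − 0.8347)·4.0·17.4

150.7051 g


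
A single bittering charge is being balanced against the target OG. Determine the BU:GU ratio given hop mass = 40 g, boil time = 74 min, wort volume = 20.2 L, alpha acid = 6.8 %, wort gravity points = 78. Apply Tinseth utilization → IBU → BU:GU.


U = 1.65·0.000125^(GP/1000)·(1−e^(−0.04t))/4.15;  IBU = (α/100)·m·U·1000/V;  BU:GU = IBU/GP
U = 1.65·0.000125^(78/1000)·(1−e^(−0.04·74))/4.15 = 0.1870
IBU = (6.8/100)·40·0.1870·1000/20.2 = 25.1828
BU:GU = 25.1828/78

0.3229


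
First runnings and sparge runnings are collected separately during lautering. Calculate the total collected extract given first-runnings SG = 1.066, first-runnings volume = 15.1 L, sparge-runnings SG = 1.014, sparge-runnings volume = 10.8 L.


total = Σ (SG_i − 1)·1000·V_i
first = (1.066 − 1)·1000·15.1 = 996.6000
sparge = (1.014 − 1)·1000·10.8 = 151.2000
total = 996.6000 + 151.2000

1147.8000 gravity·L


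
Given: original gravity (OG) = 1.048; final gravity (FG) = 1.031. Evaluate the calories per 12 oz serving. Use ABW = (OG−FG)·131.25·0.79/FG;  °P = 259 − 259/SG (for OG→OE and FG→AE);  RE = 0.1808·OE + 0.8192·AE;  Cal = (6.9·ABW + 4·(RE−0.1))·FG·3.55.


ABW = (1.048 − 1.031)·131.25·0.79/1.031 = 1.7097
OE = 259 − 259/1.048 = 11.8626 °P
AE = 259 − 259/1.031 = 7.7876 °P
RE = 0.1808·11.8626 + 0.8192·7.7876 = 8.5243 °P
Cal = (6.9·1.7097 + 4·(8.5243−0.1))·1.031·3.55

166.5112 kcal


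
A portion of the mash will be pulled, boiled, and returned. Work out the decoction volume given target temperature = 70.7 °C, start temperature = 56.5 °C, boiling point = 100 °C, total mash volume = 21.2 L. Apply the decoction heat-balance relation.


V_dec = V_total·(T_target − T_start)/(T_boil − T_start)
V_dec = 21.2·(70.7 − 56.5)/(100 − 56.5)

6.9205 L


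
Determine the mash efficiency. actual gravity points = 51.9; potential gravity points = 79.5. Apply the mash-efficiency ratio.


efficiency = actual / potential × 100
efficiency = 51.9 / 79.5 × 100

65.2830 %


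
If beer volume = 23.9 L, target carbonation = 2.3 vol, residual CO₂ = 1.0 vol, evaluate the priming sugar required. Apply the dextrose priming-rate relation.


sugar = (target − residual)·4.0·V
sugar = (2.3 − 1.0)·4.0·23.9

124.2800 g


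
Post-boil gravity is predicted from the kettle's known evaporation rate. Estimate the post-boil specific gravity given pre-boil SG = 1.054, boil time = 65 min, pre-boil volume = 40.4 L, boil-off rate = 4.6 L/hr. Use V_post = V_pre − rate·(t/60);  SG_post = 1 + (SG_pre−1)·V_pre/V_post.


V_post = 40.4 − 4.6·(65/60) = 35.4167
SG_post = 1 + (1.054 − 1)·40.4/35.4167

1.0616


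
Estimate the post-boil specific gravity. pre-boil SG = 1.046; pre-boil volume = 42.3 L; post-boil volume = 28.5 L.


SG_post = 1 + (SG_pre − 1)·V_pre/V_post
pts_pre = (1.046 − 1)·1000 = 46.0000
pts_post = 46.0000·42.3/28.5 = 68.2737
SG_post = 1 + 68.2737/1000

1.0683


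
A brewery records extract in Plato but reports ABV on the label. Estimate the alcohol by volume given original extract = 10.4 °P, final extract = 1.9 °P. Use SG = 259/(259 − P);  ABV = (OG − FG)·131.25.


OG = 259/(259 − 10.4) = 1.0418
FG = 259/(259 − 1.9) = 1.0074
ABV = (1.0418 − 1.0074)·131.25

4.5208 % ABV


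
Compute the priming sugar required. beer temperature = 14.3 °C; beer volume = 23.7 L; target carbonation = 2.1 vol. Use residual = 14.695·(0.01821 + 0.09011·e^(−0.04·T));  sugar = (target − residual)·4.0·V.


residual = 14.695·(0.01821 + 0.09011·e^(−0.04·14.3)) = 1.0149
sugar = (2.1 − 1.0149)·4.0·23.7

102.8628 g


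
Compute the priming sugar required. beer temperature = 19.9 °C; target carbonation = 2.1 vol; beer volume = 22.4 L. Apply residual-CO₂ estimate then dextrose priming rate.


residual = 14.695·(0.01821 + 0.09011·e^(−0.04·T));  sugar = (target − residual)·4.0·V
residual = 14.695·(0.01821 + 0.09011·e^(−0.04·19.9)) = 0.8650
sugar = (2.1 − 0.8650)·4.0·22.4

110.6590 g


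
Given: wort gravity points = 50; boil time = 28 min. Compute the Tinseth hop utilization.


U = 1.65·0.000125^(GP/1000) · (1 − e^(−0.04·t))/4.15
bigness = 1.65·0.000125^(50/1000) = 1.0528
boil_factor = (1 − e^(−0.04·28))/4.15 = 0.1623
U = 1.0528 · 0.1623

0.1709


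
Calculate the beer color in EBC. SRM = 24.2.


EBC = SRM · 1.97
EBC = 24.2 · 1.97

47.6740 EBC


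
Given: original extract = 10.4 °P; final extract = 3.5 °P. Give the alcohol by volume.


SG = 259/(259 − P);  ABV = (OG − FG)·131.25
OG = 259/(259 − 10.4) = 1.0418
FG = 259/(259 − 3.5) = 1.0137
ABV = (1.0418 − 1.0137)·131.25

3.6928 % ABV


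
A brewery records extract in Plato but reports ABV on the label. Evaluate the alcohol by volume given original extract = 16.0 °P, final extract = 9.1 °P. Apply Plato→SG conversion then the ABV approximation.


SG = 259/(259 − P);  ABV = (OG − FG)·131.25
OG = 259/(259 − 16.0) = 1.0658
FG = 259/(259 − 9.1) = 1.0364
ABV = (1.0658 − 1.0364)·131.25

3.8626 % ABV


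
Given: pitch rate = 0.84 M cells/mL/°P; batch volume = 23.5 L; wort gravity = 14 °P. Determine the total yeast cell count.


cells (billions) = rate · V_L · °P
cells = 0.84 · 23.5 · 14

276.3600 billion cells


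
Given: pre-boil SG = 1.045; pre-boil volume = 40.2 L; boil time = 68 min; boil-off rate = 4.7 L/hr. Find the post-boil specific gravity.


V_post = V_pre − rate·(t/60);  SG_post = 1 + (SG_pre−1)·V_pre/V_post
V_post = 40.2 − 4.7·(68/60) = 34.8733
SG_post = 1 + (1.045 − 1)·40.2/34.8733

1.0519


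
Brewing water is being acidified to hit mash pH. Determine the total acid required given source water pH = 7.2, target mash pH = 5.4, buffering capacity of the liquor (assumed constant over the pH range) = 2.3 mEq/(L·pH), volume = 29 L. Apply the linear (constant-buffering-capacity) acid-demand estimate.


acid = buffering capacity · (pH_source − pH_target) · V
acid = 2.3 · (7.2 − 5.4) · 29

120.0600 mEq


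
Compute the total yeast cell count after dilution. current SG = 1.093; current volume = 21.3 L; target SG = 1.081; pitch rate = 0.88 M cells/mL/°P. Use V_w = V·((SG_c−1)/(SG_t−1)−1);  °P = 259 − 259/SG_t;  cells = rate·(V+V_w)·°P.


V_w = 21.3·((1.093−1)/(1.081−1)−1) = 3.1556
V_final = 21.3 + 3.1556 = 24.4556
°P = 259 − 259/1.081 = 19.4070
cells = 0.88·24.4556·19.4070

417.6565 billion cells


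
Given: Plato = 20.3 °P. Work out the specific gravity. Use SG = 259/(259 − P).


SG = 259/(259 − 20.3)

1.0850


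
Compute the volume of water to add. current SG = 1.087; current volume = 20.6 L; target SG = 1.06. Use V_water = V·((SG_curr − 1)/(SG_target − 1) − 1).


V_water = 20.6·((1.087 − 1)/(1.06 − 1) − 1)

9.2700 L


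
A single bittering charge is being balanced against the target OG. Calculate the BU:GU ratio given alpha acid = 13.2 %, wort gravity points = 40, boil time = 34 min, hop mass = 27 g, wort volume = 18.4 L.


U = 1.65·0.000125^(GP/1000)·(1−e^(−0.04t))/4.15;  IBU = (α/100)·m·U·1000/V;  BU:GU = IBU/GP
U = 1.65·0.000125^(40/1000)·(1−e^(−0.04·34))/4.15 = 0.2063
IBU = (13.2/100)·27·0.2063·1000/18.4 = 39.9594
BU:GU = 39.9594/40

0.9990


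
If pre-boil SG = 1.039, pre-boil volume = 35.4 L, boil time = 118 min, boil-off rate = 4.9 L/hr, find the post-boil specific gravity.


V_post = V_pre − rate·(t/60);  SG_post = 1 + (SG_pre−1)·V_pre/V_post
V_post = 35.4 − 4.9·(118/60) = 25.7633
SG_post = 1 + (1.039 − 1)·35.4/25.7633

1.0536


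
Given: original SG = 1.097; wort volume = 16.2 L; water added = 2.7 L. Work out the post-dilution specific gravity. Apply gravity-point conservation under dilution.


SG_new = 1 + (SG_old − 1)·V_old/(V_old + V_water)
pts = (1.097 − 1)·1000·16.2/(16.2 + 2.7) = 83.1429
SG_new = 1 + 83.1429/1000

1.0831


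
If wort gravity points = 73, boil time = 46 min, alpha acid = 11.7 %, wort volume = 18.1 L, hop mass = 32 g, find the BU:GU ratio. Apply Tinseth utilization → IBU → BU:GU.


U = 1.65·0.000125^(GP/1000)·(1−e^(−0.04t))/4.15;  IBU = (α/100)·m·U·1000/V;  BU:GU = IBU/GP
U = 1.65·0.000125^(73/1000)·(1−e^(−0.04·46))/4.15 = 0.1735
IBU = (11.7/100)·32·0.1735·1000/18.1 = 35.8970
BU:GU = 35.8970/73

0.4917


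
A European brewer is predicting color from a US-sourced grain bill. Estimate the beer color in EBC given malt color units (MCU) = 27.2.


SRM = 1.4922·MCU^0.6859;  EBC = SRM·1.97
SRM = 1.4922·27.2^0.6859 = 14.3813
EBC = 14.3813·1.97

28.3311 EBC


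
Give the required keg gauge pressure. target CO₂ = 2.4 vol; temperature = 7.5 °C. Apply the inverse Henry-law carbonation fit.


psi = vols/(0.01821 + 0.09011·e^(−0.04·T)) − 14.695
psi = 2.4/(0.01821 + 0.09011·e^(−0.04·7.5)) − 14.695

13.5519 psi


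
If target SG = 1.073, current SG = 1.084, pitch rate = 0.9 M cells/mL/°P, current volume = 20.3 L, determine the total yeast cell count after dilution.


V_w = V·((SG_c−1)/(SG_t−1)−1);  °P = 259 − 259/SG_t;  cells = rate·(V+V_w)·°P
V_w = 20.3·((1.084−1)/(1.073−1)−1) = 3.0589
V_final = 20.3 + 3.0589 = 23.3589
°P = 259 − 259/1.073 = 17.6207
cells = 0.9·23.3589·17.6207

370.4400 billion cells


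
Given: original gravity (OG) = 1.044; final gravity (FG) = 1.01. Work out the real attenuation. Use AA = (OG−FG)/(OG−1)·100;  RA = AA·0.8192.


AA = (1.044 − 1.01)/(1.044 − 1)·100 = 77.2727
RA = 77.2727·0.8192

63.3018 %


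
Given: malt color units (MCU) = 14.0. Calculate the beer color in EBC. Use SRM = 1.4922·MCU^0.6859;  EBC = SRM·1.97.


SRM = 1.4922·14.0^0.6859 = 9.1192
EBC = 9.1192·1.97

17.9648 EBC


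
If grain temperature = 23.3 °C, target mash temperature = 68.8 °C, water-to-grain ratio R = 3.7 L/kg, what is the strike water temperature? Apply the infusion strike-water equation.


T_strike = (0.41/R)·(T_mash − T_grain) + T_mash
T_strike = (0.41/3.7)·(68.8 − 23.3) + 68.8

73.8419 °C


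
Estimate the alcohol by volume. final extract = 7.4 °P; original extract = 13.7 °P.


SG = 259/(259 − P);  ABV = (OG − FG)·131.25
OG = 259/(259 − 13.7) = 1.0558
FG = 259/(259 − 7.4) = 1.0294
ABV = (1.0558 − 1.0294)·131.25

3.4700 % ABV


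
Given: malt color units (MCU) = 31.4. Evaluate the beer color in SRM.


SRM = 1.4922 · MCU^0.6859
SRM = 1.4922 · 31.4^0.6859

15.8698 SRM


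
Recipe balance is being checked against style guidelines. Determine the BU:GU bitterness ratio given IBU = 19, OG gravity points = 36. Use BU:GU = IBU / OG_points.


BU:GU = 19 / 36

0.5278


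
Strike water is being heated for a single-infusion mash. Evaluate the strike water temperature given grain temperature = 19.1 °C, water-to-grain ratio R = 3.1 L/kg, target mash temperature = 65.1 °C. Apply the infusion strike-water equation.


T_strike = (0.41/R)·(T_mash − T_grain) + T_mash
T_strike = (0.41/3.1)·(65.1 − 19.1) + 65.1

71.1839 °C


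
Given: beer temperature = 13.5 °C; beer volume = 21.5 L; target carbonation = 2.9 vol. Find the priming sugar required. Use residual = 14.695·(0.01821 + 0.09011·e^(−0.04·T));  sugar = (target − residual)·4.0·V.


residual = 14.695·(0.01821 + 0.09011·e^(−0.04·13.5)) = 1.0393
sugar = (2.9 − 1.0393)·4.0·21.5

160.0244 g


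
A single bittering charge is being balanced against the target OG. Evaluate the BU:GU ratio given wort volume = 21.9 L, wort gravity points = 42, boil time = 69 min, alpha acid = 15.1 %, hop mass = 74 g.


U = 1.65·0.000125^(GP/1000)·(1−e^(−0.04t))/4.15;  IBU = (α/100)·m·U·1000/V;  BU:GU = IBU/GP
U = 1.65·0.000125^(42/1000)·(1−e^(−0.04·69))/4.15 = 0.2553
IBU = (15.1/100)·74·0.2553·1000/21.9 = 130.2792
BU:GU = 130.2792/42

3.1019


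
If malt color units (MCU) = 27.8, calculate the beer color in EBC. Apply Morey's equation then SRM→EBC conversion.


SRM = 1.4922·MCU^0.6859;  EBC = SRM·1.97
SRM = 1.4922·27.8^0.6859 = 14.5981
EBC = 14.5981·1.97

28.7583 EBC


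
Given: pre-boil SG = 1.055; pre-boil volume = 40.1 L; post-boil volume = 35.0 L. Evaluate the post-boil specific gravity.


SG_post = 1 + (SG_pre − 1)·V_pre/V_post
pts_pre = (1.055 − 1)·1000 = 55.0000
pts_post = 55.0000·40.1/35.0 = 63.0143
SG_post = 1 + 63.0143/1000

1.0630


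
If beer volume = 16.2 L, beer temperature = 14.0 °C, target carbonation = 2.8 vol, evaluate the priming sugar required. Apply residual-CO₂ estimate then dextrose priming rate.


residual = 14.695·(0.01821 + 0.09011·e^(−0.04·T));  sugar = (target − residual)·4.0·V
residual = 14.695·(0.01821 + 0.09011·e^(−0.04·14.0)) = 1.0240
sugar = (2.8 − 1.0240)·4.0·16.2

115.0866 g


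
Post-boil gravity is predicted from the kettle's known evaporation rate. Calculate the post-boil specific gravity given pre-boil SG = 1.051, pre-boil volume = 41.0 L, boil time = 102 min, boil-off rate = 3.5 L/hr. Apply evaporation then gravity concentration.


V_post = V_pre − rate·(t/60);  SG_post = 1 + (SG_pre−1)·V_pre/V_post
V_post = 41.0 − 3.5·(102/60) = 35.0500
SG_post = 1 + (1.051 − 1)·41.0/35.0500

1.0597


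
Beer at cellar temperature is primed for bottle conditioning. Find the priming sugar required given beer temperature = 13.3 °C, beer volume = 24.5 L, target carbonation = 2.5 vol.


residual = 14.695·(0.01821 + 0.09011·e^(−0.04·T));  sugar = (target − residual)·4.0·V
residual = 14.695·(0.01821 + 0.09011·e^(−0.04·13.3)) = 1.0454
sugar = (2.5 − 1.0454)·4.0·24.5

142.5459 g


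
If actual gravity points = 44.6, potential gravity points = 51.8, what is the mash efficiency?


efficiency = actual / potential × 100
efficiency = 44.6 / 51.8 × 100

86.1004 %


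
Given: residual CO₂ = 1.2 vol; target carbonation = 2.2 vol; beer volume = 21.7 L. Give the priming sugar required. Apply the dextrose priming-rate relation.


sugar = (target − residual)·4.0·V
sugar = (2.2 − 1.2)·4.0·21.7

86.8000 g


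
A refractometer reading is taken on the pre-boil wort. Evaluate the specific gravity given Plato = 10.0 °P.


SG = 259/(259 − P)
SG = 259/(259 − 10.0)

1.0402


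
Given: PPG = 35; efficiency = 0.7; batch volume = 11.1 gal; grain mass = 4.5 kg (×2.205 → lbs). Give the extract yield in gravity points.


points = lbs × PPG × eff / vol
lbs = 4.5 × 2.205 = 9.9225
points = 9.9225 × 35 × 0.7 / 11.1

21.9010 points


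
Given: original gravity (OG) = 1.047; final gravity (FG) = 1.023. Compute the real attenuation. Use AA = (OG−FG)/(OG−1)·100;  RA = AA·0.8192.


AA = (1.047 − 1.023)/(1.047 − 1)·100 = 51.0638
RA = 51.0638·0.8192

41.8315 %


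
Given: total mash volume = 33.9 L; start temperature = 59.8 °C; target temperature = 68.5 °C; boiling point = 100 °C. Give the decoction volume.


V_dec = V_total·(T_target − T_start)/(T_boil − T_start)
V_dec = 33.9·(68.5 − 59.8)/(100 − 59.8)

7.3366 L


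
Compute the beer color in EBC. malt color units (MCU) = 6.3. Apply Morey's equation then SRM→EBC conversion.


SRM = 1.4922·MCU^0.6859;  EBC = SRM·1.97
SRM = 1.4922·6.3^0.6859 = 5.2734
EBC = 5.2734·1.97

10.3887 EBC


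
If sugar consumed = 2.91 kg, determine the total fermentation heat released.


Q = m_sugar · 590 kJ/kg
Q = 2.91 · 590

1716.9000 kJ


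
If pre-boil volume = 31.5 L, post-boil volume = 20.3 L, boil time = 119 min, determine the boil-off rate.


rate = (V_pre − V_post) / (t_min/60)
rate = (31.5 − 20.3) / (119/60)

5.6471 L/hr


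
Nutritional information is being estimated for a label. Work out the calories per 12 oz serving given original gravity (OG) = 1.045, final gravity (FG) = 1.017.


ABW = (OG−FG)·131.25·0.79/FG;  °P = 259 − 259/SG (for OG→OE and FG→AE);  RE = 0.1808·OE + 0.8192·AE;  Cal = (6.9·ABW + 4·(RE−0.1))·FG·3.55
ABW = (1.045 − 1.017)·131.25·0.79/1.017 = 2.8547
OE = 259 − 259/1.045 = 11.1531 °P
AE = 259 − 259/1.017 = 4.3294 °P
RE = 0.1808·11.1531 + 0.8192·4.3294 = 5.5631 °P
Cal = (6.9·2.8547 + 4·(5.5631−0.1))·1.017·3.55

150.0103 kcal


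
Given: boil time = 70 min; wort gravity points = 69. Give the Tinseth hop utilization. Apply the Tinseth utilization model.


U = 1.65·0.000125^(GP/1000) · (1 − e^(−0.04·t))/4.15
bigness = 1.65·0.000125^(69/1000) = 0.8875
boil_factor = (1 − e^(−0.04·70))/4.15 = 0.2263
U = 0.8875 · 0.2263

0.2009


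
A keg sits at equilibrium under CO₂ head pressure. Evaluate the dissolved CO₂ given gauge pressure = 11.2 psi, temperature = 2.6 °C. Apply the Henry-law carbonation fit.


vols = (P + 14.695)·(0.01821 + 0.09011·e^(−0.04·T))
vols = (11.2 + 14.695)·(0.01821 + 0.09011·e^(−0.04·2.6))

2.5745 volumes


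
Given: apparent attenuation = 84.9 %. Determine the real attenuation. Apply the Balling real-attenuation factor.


RA = AA · 0.8192
RA = 84.9 · 0.8192

69.5501 %


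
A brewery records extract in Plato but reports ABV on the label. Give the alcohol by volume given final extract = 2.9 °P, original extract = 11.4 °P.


SG = 259/(259 − P);  ABV = (OG − FG)·131.25
OG = 259/(259 − 11.4) = 1.0460
FG = 259/(259 − 2.9) = 1.0113
ABV = (1.0460 − 1.0113)·131.25

4.5568 % ABV


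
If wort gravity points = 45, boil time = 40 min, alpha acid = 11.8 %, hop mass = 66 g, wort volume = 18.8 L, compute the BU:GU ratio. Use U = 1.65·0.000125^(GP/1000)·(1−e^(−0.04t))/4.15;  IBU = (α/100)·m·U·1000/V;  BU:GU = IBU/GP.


U = 1.65·0.000125^(45/1000)·(1−e^(−0.04·40))/4.15 = 0.2118
IBU = (11.8/100)·66·0.2118·1000/18.8 = 87.7251
BU:GU = 87.7251/45

1.9494


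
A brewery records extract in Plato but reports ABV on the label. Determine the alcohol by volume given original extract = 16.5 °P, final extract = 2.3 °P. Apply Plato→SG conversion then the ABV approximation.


SG = 259/(259 − P);  ABV = (OG − FG)·131.25
OG = 259/(259 − 16.5) = 1.0680
FG = 259/(259 − 2.3) = 1.0090
ABV = (1.0680 − 1.0090)·131.25

7.7544 % ABV


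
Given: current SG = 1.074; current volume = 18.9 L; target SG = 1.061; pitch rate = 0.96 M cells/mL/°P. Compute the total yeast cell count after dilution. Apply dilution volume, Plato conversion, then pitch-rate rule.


V_w = V·((SG_c−1)/(SG_t−1)−1);  °P = 259 − 259/SG_t;  cells = rate·(V+V_w)·°P
V_w = 18.9·((1.074−1)/(1.061−1)−1) = 4.0279
V_final = 18.9 + 4.0279 = 22.9279
°P = 259 − 259/1.061 = 14.8907
cells = 0.96·22.9279·14.8907

327.7549 billion cells


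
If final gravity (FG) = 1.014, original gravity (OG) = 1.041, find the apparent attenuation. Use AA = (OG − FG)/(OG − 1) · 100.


AA = (1.041 − 1.014)/(1.041 − 1) · 100

65.8537 %


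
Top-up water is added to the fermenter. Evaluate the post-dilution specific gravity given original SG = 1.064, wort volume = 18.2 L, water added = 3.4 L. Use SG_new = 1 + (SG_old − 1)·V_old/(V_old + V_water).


pts = (1.064 − 1)·1000·18.2/(18.2 + 3.4) = 53.9259
SG_new = 1 + 53.9259/1000

1.0539


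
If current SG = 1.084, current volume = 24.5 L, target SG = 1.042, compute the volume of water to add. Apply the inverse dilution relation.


V_water = V·((SG_curr − 1)/(SG_target − 1) − 1)
V_water = 24.5·((1.084 − 1)/(1.042 − 1) − 1)

24.5000 L


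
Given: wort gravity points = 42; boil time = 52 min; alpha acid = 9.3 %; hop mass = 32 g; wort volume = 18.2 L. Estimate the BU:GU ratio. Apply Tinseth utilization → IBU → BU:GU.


U = 1.65·0.000125^(GP/1000)·(1−e^(−0.04t))/4.15;  IBU = (α/100)·m·U·1000/V;  BU:GU = IBU/GP
U = 1.65·0.000125^(42/1000)·(1−e^(−0.04·52))/4.15 = 0.2385
IBU = (9.3/100)·32·0.2385·1000/18.2 = 39.0041
BU:GU = 39.0041/42

0.9287
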